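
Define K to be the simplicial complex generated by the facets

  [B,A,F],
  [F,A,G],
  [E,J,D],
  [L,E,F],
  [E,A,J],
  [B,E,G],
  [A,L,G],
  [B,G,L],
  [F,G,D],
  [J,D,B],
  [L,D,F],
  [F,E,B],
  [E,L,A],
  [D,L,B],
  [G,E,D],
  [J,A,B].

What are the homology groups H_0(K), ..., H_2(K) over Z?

H_0 = Z,  H_1 = Z^2,  H_2 = Z.

K has 8 vertices, 24 edges, 16 triangles.
rank ∂_0 = 0, rank ∂_1 = 7 ⇒ b_0 = 8 − 0 − 7 = 1; all invariant factors of ∂_1 are 1 so no torsion. So H_0 = Z.
rank ∂_1 = 7, rank ∂_2 = 15 ⇒ b_1 = 24 − 7 − 15 = 2; all invariant factors of ∂_2 are 1 so no torsion. So H_1 = Z^2.
rank ∂_2 = 15, rank ∂_3 = 0 ⇒ b_2 = 16 − 15 − 0 = 1. So H_2 = Z.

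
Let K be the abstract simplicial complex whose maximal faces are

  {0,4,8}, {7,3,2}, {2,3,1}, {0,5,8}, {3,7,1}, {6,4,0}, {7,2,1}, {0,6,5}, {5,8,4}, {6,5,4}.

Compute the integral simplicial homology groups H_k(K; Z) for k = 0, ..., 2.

H_0 = Z^2,  H_1 = 0,  H_2 = Z^2.

We work with the vertex ordering 0 < 1 < 2 < 3 < 4 < 5 < 6 < 7 < 8. The simplices of K, each written with vertices in increasing order, are:

  0-simplices (9): [0], [1], [2], [3], [4], [5], [6], [7], [8]
  1-simplices (15): [0,4], [0,5], [0,6], [0,8], [1,2], [1,3], [1,7], [2,3], [2,7], [3,7], [4,5], [4,6], [4,8], [5,6], [5,8]
  2-simplices (10): [0,4,6], [0,4,8], [0,5,6], [0,5,8], [1,2,3], [1,2,7], [1,3,7], [2,3,7], [4,5,6], [4,5,8]

giving chain groups C_0 ≅ Z^9, C_1 ≅ Z^15, C_2 ≅ Z^10.

The boundary map ∂_1: C_1 → C_0 is given by ∂[p,q] = [q] − [p]. For instance
  ∂[1,3] = [3] − [1].
The resulting 9×15 matrix has rank 7, and its Smith normal form has invariant factors (1,1,1,1,1,1,1).

Boundary ∂_2: C_2 → C_1 maps a triangle to the signed sum of its edges. For instance
  ∂[1,2,7] = [2,7] − [1,7] + [1,2],
  ∂[0,4,8] = [4,8] − [0,8] + [0,4].
The 15×10 boundary matrix has rank 8 and Smith normal form diag(1,1,1,1,1,1,1,1).

From H_k ≅ ker(∂_k) / im(∂_{k+1}) we obtain:

  H_0: rank C_0 − rank ∂_1 = 9 − 7 = 2, and the invariant factors of ∂_1 are all 1, so H_0 = Z^2.
  H_1: rank ker ∂_1 − rank ∂_2 = (15 − 7) − 8 = 0, and the invariant factors of ∂_2 are all 1, so H_1 = 0.
  H_2: rank ker ∂_2 − rank ∂_3 = (10 − 8) − 0 = 2, and there is no ∂_3, so H_2 = Z^2.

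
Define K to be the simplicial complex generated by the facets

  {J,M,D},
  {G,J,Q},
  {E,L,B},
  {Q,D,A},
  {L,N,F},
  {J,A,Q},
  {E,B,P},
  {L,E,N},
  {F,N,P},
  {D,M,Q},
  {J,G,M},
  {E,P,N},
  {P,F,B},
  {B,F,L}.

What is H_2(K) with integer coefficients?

H_2 = Z.

K has 12 vertices, 24 edges, 14 triangles.
rank ∂_2 = 13, rank ∂_3 = 0 ⇒ b_2 = 14 − 13 − 0 = 1. So H_2 ≅ Z.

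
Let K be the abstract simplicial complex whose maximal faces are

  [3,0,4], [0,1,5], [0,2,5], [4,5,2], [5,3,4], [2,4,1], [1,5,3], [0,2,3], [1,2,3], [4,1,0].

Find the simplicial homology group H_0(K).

H_0 = Z.

Take the total order 0 < 1 < 2 < 3 < 4 < 5 on the vertex set. Then K (dimension 2) consists of the simplices:

  0-simplices (6): [0], [1], [2], [3], [4], [5]
  1-simplices (15): [0,1], [0,2], [0,3], [0,4], [0,5], [1,2], [1,3], [1,4], [1,5], [2,3], [2,4], [2,5], [3,4], [3,5], [4,5]
  2-simplices (10): [0,1,4], [0,1,5], [0,2,3], [0,2,5], [0,3,4], [1,2,3], [1,2,4], [1,3,5], [2,4,5], [3,4,5]

giving chain groups C_0 ≅ Z^6, C_1 ≅ Z^15, C_2 ≅ Z^10.

The boundary map ∂_1: C_1 → C_0 sends each edge [p,q] (with p < q) to q − p.
The resulting 6×15 matrix has rank 5, and its Smith normal form has invariant factors (1,1,1,1,1).

The boundary map ∂_2: C_2 → C_1 sends each 2-simplex [p,q,r] to [q,r] − [p,r] + [p,q]. For instance
  ∂[0,2,3] = [2,3] − [0,3] + [0,2],
  ∂[1,3,5] = [3,5] − [1,5] + [1,3].
The resulting 15×10 matrix has rank 10, and its Smith normal form has invariant factors (1,1,1,1,1,1,1,1,1,2).

From H_k ≅ ker(∂_k) / im(∂_{k+1}) we obtain:

  H_0: rank C_0 − rank ∂_1 = 6 − 5 = 1, and the invariant factors of ∂_1 are all 1, so H_0 = Z.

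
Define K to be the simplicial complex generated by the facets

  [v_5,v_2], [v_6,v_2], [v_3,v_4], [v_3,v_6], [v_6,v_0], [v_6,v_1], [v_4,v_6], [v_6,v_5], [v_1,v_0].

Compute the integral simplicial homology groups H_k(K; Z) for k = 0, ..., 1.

We work with the vertex ordering v_0 < v_1 < v_2 < v_3 < v_4 < v_5 < v_6. The simplices of K, each written with vertices in increasing order, are:

  0-simplices (7): [v_0], [v_1], [v_2], [v_3], [v_4], [v_5], [v_6]
  1-simplices (9): [v_0,v_1], [v_0,v_6], [v_1,v_6], [v_2,v_5], [v_2,v_6], [v_3,v_4], [v_3,v_6], [v_4,v_6], [v_5,v_6]

Hence C_0 ≅ Z^7, C_1 ≅ Z^9.

Boundary ∂_1: C_1 → C_0 maps an edge to its endpoints' difference, ∂[p,q] = q − p.
This gives a 7×9 integer matrix of rank 6; reducing to Smith normal form yields diagonal entries (1,1,1,1,1,1).

From H_k ≅ ker(∂_k) / im(∂_{k+1}) we obtain:

  H_0: rank C_0 − rank ∂_1 = 7 − 6 = 1, and the invariant factors of ∂_1 are all 1, so H_0 ≅ Z.
  H_1: rank ker ∂_1 − rank ∂_2 = (9 − 6) − 0 = 3, and there is no ∂_2, so H_1 ≅ Z^3.

H_0 ≅ Z,  H_1 ≅ Z^3.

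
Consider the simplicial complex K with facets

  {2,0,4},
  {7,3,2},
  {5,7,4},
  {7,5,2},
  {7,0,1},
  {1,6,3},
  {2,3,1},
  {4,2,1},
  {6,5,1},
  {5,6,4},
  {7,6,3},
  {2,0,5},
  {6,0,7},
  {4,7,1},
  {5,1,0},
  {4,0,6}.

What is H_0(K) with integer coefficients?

H_0 ≅ Z.

Order the vertices as 0 < 1 < 2 < 3 < 4 < 5 < 6 < 7. Listing each simplex with vertices in this order, K has dimension 2 with simplices:

  0-simplices (8): [0], [1], [2], [3], [4], [5], [6], [7]
  1-simplices (24): (24 of them)
  2-simplices (16): [0,1,5], [0,1,7], [0,2,4], [0,2,5], [0,4,6], [0,6,7], [1,2,3], [1,2,4], [1,3,6], [1,4,7], [1,5,6], [2,3,7], [2,5,7], [3,6,7], [4,5,6], [4,5,7]

Hence C_0 ≅ Z^8, C_1 ≅ Z^24, C_2 ≅ Z^16.

Boundary ∂_1: C_1 → C_0 maps an edge to its endpoints' difference, ∂[p,q] = q − p.
As a 8×24 matrix over Z this has rank 7, with invariant factors (1,1,1,1,1,1,1).

The boundary map ∂_2: C_2 → C_1 maps a triangle to the signed sum of its edges. For instance
  ∂[1,2,4] = [2,4] − [1,4] + [1,2],
  ∂[1,3,6] = [3,6] − [1,6] + [1,3].
The 24×16 boundary matrix has rank 15 and Smith normal form diag(1,1,1,1,1,1,1,1,1,1,1,1,1,1,1).

Computing H_k = (kernel of ∂_k) / (image of ∂_{k+1}):

  H_0: rank C_0 − rank ∂_1 = 8 − 7 = 1, and the invariant factors of ∂_1 are all 1, so H_0 = Z.

(K is a triangulation of the torus T^2.)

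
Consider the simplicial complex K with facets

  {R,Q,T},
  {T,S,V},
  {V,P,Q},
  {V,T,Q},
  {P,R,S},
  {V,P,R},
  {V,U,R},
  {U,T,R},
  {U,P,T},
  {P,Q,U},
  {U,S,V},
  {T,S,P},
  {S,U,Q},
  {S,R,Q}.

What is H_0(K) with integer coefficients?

H_0 ≅ Z.

Fix the vertex order P < Q < R < S < T < U < V and write every simplex with vertices in increasing order. Then dim K = 2 and the simplices of K are:

  0-simplices (7): P, Q, R, S, T, U, V
  1-simplices (21): PQ, PR, PS, PT, PU, PV, QR, QS, QT, QU, QV, RS, RT, RU, RV, ST, SU, SV, TU, TV, UV
  2-simplices (14): PQU, PQV, PRS, PRV, PST, PTU, QRS, QRT, QSU, QTV, RTU, RUV, STV, SUV

Hence C_0 ≅ Z^7, C_1 ≅ Z^21, C_2 ≅ Z^14.

∂_1: C_1 → C_0 is given by ∂[p,q] = [q] − [p]. For instance
  ∂QR = R − Q.
This gives a 7×21 integer matrix of rank 6; reducing to Smith normal form yields diagonal entries (1,1,1,1,1,1).

Boundary ∂_2: C_2 → C_1 sends each 2-simplex [p,q,r] to [q,r] − [p,r] + [p,q]. For instance
  ∂QSU = SU − QU + QS,
  ∂RTU = TU − RU + RT.
This gives a 21×14 integer matrix of rank 13; reducing to Smith normal form yields diagonal entries (1,1,1,1,1,1,1,1,1,1,1,1,1).

Computing H_k = (kernel of ∂_k) / (image of ∂_{k+1}):

  H_0: rank C_0 − rank ∂_1 = 7 − 6 = 1, and the invariant factors of ∂_1 are all 1, so H_0 ≅ Z.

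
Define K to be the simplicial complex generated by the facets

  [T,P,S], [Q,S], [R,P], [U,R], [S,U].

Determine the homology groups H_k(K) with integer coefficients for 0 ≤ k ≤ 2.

H_0 ≅ Z,  H_1 ≅ Z,  H_2 = 0.

We work with the vertex ordering P < Q < R < S < T < U. The simplices of K, each written with vertices in increasing order, are:

  0-simplices (6): P, Q, R, S, T, U
  1-simplices (7): PR, PS, PT, QS, RU, ST, SU
  2-simplices (1): PST

so the chain groups are C_0 ≅ Z^6, C_1 ≅ Z^7, C_2 ≅ Z^1.

The boundary map ∂_1: C_1 → C_0 sends each edge [p,q] (with p < q) to q − p. For instance
  ∂RU = U − R.
As a 6×7 matrix over Z this has rank 5, with invariant factors (1,1,1,1,1).

∂_2: C_2 → C_1 maps a triangle to the signed sum of its edges. For instance
  ∂PST = ST − PT + PS.
The resulting 7×1 matrix has rank 1, and its Smith normal form has invariant factors (1).

Now H_k = ker ∂_k / im ∂_{k+1}, so:

  H_0: rank C_0 − rank ∂_1 = 6 − 5 = 1, and the invariant factors of ∂_1 are all 1, so H_0 = Z.
  H_1: rank ker ∂_1 − rank ∂_2 = (7 − 5) − 1 = 1, and the invariant factors of ∂_2 are all 1, so H_1 = Z.
  H_2: rank ker ∂_2 − rank ∂_3 = (1 − 1) − 0 = 0, and there is no ∂_3, so H_2 = 0.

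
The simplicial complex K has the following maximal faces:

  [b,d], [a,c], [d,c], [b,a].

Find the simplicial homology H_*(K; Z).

H_0 ≅ Z,  H_1 ≅ Z.

Order the vertices as a < b < c < d. Listing each simplex with vertices in this order, K has dimension 1 with simplices:

  0-simplices (4): a, b, c, d
  1-simplices (4): ab, ac, bd, cd

giving chain groups C_0 ≅ Z^4, C_1 ≅ Z^4.

Boundary ∂_1: C_1 → C_0 is given by ∂[p,q] = [q] − [p]. For instance
  ∂ab = b − a.
The resulting 4×4 matrix has rank 3, and its Smith normal form has invariant factors (1,1,1).

Now H_k = ker ∂_k / im ∂_{k+1}, so:

  H_0: rank C_0 − rank ∂_1 = 4 − 3 = 1, and the invariant factors of ∂_1 are all 1, so H_0 ≅ Z.
  H_1: rank ker ∂_1 − rank ∂_2 = (4 − 3) − 0 = 1, and there is no ∂_2, so H_1 ≅ Z.

(K is a triangulation of the circle S^1.)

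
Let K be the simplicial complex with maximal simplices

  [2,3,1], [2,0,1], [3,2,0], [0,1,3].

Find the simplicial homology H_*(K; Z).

H_0 = Z,  H_1 = 0,  H_2 = Z.

Fix the vertex order 0 < 1 < 2 < 3 and write every simplex with vertices in increasing order. Then dim K = 2 and the simplices of K are:

  0-simplices (4): [0], [1], [2], [3]
  1-simplices (6): [0,1], [0,2], [0,3], [1,2], [1,3], [2,3]
  2-simplices (4): [0,1,2], [0,1,3], [0,2,3], [1,2,3]

so the chain groups are C_0 ≅ Z^4, C_1 ≅ Z^6, C_2 ≅ Z^4.

Boundary ∂_1: C_1 → C_0 maps an edge to its endpoints' difference, ∂[p,q] = q − p. For instance
  ∂[0,1] = [1] − [0].
The resulting 4×6 matrix has rank 3, and its Smith normal form has invariant factors (1,1,1).

Boundary ∂_2: C_2 → C_1 maps a triangle to the signed sum of its edges. For instance
  ∂[0,2,3] = [2,3] − [0,3] + [0,2],
  ∂[0,1,2] = [1,2] − [0,2] + [0,1].
The 6×4 boundary matrix has rank 3 and Smith normal form diag(1,1,1).

Computing H_k = (kernel of ∂_k) / (image of ∂_{k+1}):

  H_0: rank C_0 − rank ∂_1 = 4 − 3 = 1, and the invariant factors of ∂_1 are all 1, so H_0 = Z.
  H_1: rank ker ∂_1 − rank ∂_2 = (6 − 3) − 3 = 0, and the invariant factors of ∂_2 are all 1, so H_1 = 0.
  H_2: rank ker ∂_2 − rank ∂_3 = (4 − 3) − 0 = 1, and there is no ∂_3, so H_2 = Z.

As a check, the Euler characteristic is 4 − 6 + 4 = 2, which agrees with 1 − 0 + 1 = 2.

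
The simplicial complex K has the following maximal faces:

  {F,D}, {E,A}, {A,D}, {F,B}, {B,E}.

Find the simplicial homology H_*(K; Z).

Fix the vertex order A < B < D < E < F and write every simplex with vertices in increasing order. Then dim K = 1 and the simplices of K are:

  0-simplices (5): A, B, D, E, F
  1-simplices (5): AD, AE, BE, BF, DF

so the chain groups are C_0 ≅ Z^5, C_1 ≅ Z^5.

The boundary map ∂_1: C_1 → C_0 is given by ∂[p,q] = [q] − [p]. For instance
  ∂BF = F − B.
This gives a 5×5 integer matrix of rank 4; reducing to Smith normal form yields diagonal entries (1,1,1,1).

Reading off H_k = ker ∂_k / im ∂_{k+1}:

  H_0: rank C_0 − rank ∂_1 = 5 − 4 = 1, and the invariant factors of ∂_1 are all 1, so H_0 = Z.
  H_1: rank ker ∂_1 − rank ∂_2 = (5 − 4) − 0 = 1, and there is no ∂_2, so H_1 = Z.

(K is a triangulation of the circle S^1.)

H_0 ≅ Z,  H_1 ≅ Z.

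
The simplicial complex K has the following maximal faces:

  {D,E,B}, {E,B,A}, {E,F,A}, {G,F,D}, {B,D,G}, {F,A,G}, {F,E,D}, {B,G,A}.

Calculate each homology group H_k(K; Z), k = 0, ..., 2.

H_0 ≅ Z,  H_1 = 0,  H_2 ≅ Z.

Fix the vertex order A < B < D < E < F < G and write every simplex with vertices in increasing order. Then dim K = 2 and the simplices of K are:

  0-simplices (6): A, B, D, E, F, G
  1-simplices (12): AB, AE, AF, AG, BD, BE, BG, DE, DF, DG, EF, FG
  2-simplices (8): ABE, ABG, AEF, AFG, BDE, BDG, DEF, DFG

giving chain groups C_0 ≅ Z^6, C_1 ≅ Z^12, C_2 ≅ Z^8.

The boundary map ∂_1: C_1 → C_0 maps an edge to its endpoints' difference, ∂[p,q] = q − p.
The 6×12 boundary matrix has rank 5 and Smith normal form diag(1,1,1,1,1).

∂_2: C_2 → C_1 sends each 2-simplex [p,q,r] to [q,r] − [p,r] + [p,q]. For instance
  ∂AFG = FG − AG + AF,
  ∂DFG = FG − DG + DF.
This gives a 12×8 integer matrix of rank 7; reducing to Smith normal form yields diagonal entries (1,1,1,1,1,1,1).

Computing H_k = (kernel of ∂_k) / (image of ∂_{k+1}):

  H_0: rank C_0 − rank ∂_1 = 6 − 5 = 1, and the invariant factors of ∂_1 are all 1, so H_0 ≅ Z.
  H_1: rank ker ∂_1 − rank ∂_2 = (12 − 5) − 7 = 0, and the invariant factors of ∂_2 are all 1, so H_1 ≅ 0.
  H_2: rank ker ∂_2 − rank ∂_3 = (8 − 7) − 0 = 1, and there is no ∂_3, so H_2 ≅ Z.

As a check, the Euler characteristic is 6 − 12 + 8 = 2, which agrees with 1 − 0 + 1 = 2.
(K is a triangulation of the 2-sphere S^2.)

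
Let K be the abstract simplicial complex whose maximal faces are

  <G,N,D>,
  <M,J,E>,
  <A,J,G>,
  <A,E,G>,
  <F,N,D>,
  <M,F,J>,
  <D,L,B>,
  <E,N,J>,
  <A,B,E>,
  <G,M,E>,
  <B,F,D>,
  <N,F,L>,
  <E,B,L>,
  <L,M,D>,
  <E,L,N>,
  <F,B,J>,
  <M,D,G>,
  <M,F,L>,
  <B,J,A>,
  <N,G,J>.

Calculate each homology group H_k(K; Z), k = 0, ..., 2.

We work with the vertex ordering A < B < D < E < F < G < J < L < M < N. The simplices of K, each written with vertices in increasing order, are:

  0-simplices (10): A, B, D, E, F, G, J, L, M, N
  1-simplices (30): AB, AE, AG, AJ, BD, BE, BF, BJ, BL, DF, DG, DL, DM, DN, EG, EJ, EL, EM, EN, FJ, FL, FM, FN, GJ, GM, GN, JM, JN, LM, LN
  2-simplices (20): ABE, ABJ, AEG, AGJ, BDF, BDL, BEL, BFJ, DFN, DGM, DGN, DLM, EGM, EJM, EJN, ELN, FJM, FLM, FLN, GJN

Hence C_0 ≅ Z^10, C_1 ≅ Z^30, C_2 ≅ Z^20.

Boundary ∂_1: C_1 → C_0 maps an edge to its endpoints' difference, ∂[p,q] = q − p.
This gives a 10×30 integer matrix of rank 9; reducing to Smith normal form yields diagonal entries (1,1,1,1,1,1,1,1,1).

∂_2: C_2 → C_1 acts by ∂[p,q,r] = [q,r] − [p,r] + [p,q]. For instance
  ∂BFJ = FJ − BJ + BF,
  ∂DFN = FN − DN + DF.
The resulting 30×20 matrix has rank 20, and its Smith normal form has invariant factors (1,1,1,1,1,1,1,1,1,1,1,1,1,1,1,1,1,1,1,2).

Computing H_k = (kernel of ∂_k) / (image of ∂_{k+1}):

  H_0: rank C_0 − rank ∂_1 = 10 − 9 = 1, and the invariant factors of ∂_1 are all 1, so H_0 = Z.
  H_1: rank ker ∂_1 − rank ∂_2 = (30 − 9) − 20 = 1, and ∂_2 has invariant factor 2 > 1, so H_1 = Z × Z/2.
  H_2: rank ker ∂_2 − rank ∂_3 = (20 − 20) − 0 = 0, and there is no ∂_3, so H_2 = 0.

As a check, the Euler characteristic is 10 − 30 + 20 = 0, which agrees with 1 − 1 + 0 = 0.
(K is a triangulation of the Klein bottle.)

H_0 = Z,  H_1 = Z × Z/2,  H_2 = 0.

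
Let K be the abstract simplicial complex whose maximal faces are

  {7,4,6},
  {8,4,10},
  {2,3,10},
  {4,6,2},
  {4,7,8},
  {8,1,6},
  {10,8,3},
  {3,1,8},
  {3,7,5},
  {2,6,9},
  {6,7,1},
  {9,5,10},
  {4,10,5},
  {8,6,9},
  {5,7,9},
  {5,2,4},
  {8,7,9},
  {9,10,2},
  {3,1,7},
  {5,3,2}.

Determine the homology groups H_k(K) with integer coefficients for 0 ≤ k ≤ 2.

We work with the vertex ordering 1 < 2 < 3 < 4 < 5 < 6 < 7 < 8 < 9 < 10. The simplices of K, each written with vertices in increasing order, are:

  0-simplices (10): [1], [2], [3], [4], [5], [6], [7], [8], [9], [10]
  1-simplices (30): (30 of them)
  2-simplices (20): (20 of them)

giving chain groups C_0 ≅ Z^10, C_1 ≅ Z^30, C_2 ≅ Z^20.

The boundary map ∂_1: C_1 → C_0 sends each edge [p,q] (with p < q) to q − p. For instance
  ∂[6,8] = [8] − [6].
The resulting 10×30 matrix has rank 9, and its Smith normal form has invariant factors (1,1,1,1,1,1,1,1,1).

The boundary map ∂_2: C_2 → C_1 sends each 2-simplex [p,q,r] to [q,r] − [p,r] + [p,q]. For instance
  ∂[5,9,10] = [9,10] − [5,10] + [5,9],
  ∂[4,7,8] = [7,8] − [4,8] + [4,7].
This gives a 30×20 integer matrix of rank 20; reducing to Smith normal form yields diagonal entries (1,1,1,1,1,1,1,1,1,1,1,1,1,1,1,1,1,1,1,2).

From H_k ≅ ker(∂_k) / im(∂_{k+1}) we obtain:

  H_0: rank C_0 − rank ∂_1 = 10 − 9 = 1, and the invariant factors of ∂_1 are all 1, so H_0 = Z.
  H_1: rank ker ∂_1 − rank ∂_2 = (30 − 9) − 20 = 1, and ∂_2 has invariant factor 2 > 1, so H_1 = Z ⊕ Z_2.
  H_2: rank ker ∂_2 − rank ∂_3 = (20 − 20) − 0 = 0, and there is no ∂_3, so H_2 = 0.

H_0 ≅ Z,  H_1 ≅ Z ⊕ Z_2,  H_2 = 0.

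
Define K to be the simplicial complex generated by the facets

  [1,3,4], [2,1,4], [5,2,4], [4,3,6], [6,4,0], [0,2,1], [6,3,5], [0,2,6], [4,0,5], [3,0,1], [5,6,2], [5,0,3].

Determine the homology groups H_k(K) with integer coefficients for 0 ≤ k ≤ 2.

Order the vertices as 0 < 1 < 2 < 3 < 4 < 5 < 6. Listing each simplex with vertices in this order, K has dimension 2 with simplices:

  0-simplices (7): [0], [1], [2], [3], [4], [5], [6]
  1-simplices (18): [0,1], [0,2], [0,3], [0,4], [0,5], [0,6], [1,2], [1,3], [1,4], [2,4], [2,5], [2,6], [3,4], [3,5], [3,6], [4,5], [4,6], [5,6]
  2-simplices (12): [0,1,2], [0,1,3], [0,2,6], [0,3,5], [0,4,5], [0,4,6], [1,2,4], [1,3,4], [2,4,5], [2,5,6], [3,4,6], [3,5,6]

giving chain groups C_0 ≅ Z^7, C_1 ≅ Z^18, C_2 ≅ Z^12.

Boundary ∂_1: C_1 → C_0 sends each edge [p,q] (with p < q) to q − p. For instance
  ∂[1,2] = [2] − [1].
The resulting 7×18 matrix has rank 6, and its Smith normal form has invariant factors (1,1,1,1,1,1).

Boundary ∂_2: C_2 → C_1 acts by ∂[p,q,r] = [q,r] − [p,r] + [p,q]. For instance
  ∂[0,2,6] = [2,6] − [0,6] + [0,2],
  ∂[1,3,4] = [3,4] − [1,4] + [1,3].
As a 18×12 matrix over Z this has rank 12, with invariant factors (1,1,1,1,1,1,1,1,1,1,1,2).

Computing H_k = (kernel of ∂_k) / (image of ∂_{k+1}):

  H_0: rank C_0 − rank ∂_1 = 7 − 6 = 1, and the invariant factors of ∂_1 are all 1, so H_0 ≅ Z.
  H_1: rank ker ∂_1 − rank ∂_2 = (18 − 6) − 12 = 0, and ∂_2 has invariant factor 2 > 1, so H_1 ≅ Z/2.
  H_2: rank ker ∂_2 − rank ∂_3 = (12 − 12) − 0 = 0, and there is no ∂_3, so H_2 ≅ 0.

H_0 = Z,  H_1 = Z/2,  H_2 = 0.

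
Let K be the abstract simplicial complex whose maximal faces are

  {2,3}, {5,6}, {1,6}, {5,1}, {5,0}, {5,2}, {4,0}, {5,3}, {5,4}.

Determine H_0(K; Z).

Order the vertices as 0 < 1 < 2 < 3 < 4 < 5 < 6. Listing each simplex with vertices in this order, K has dimension 1 with simplices:

  0-simplices (7): [0], [1], [2], [3], [4], [5], [6]
  1-simplices (9): [0,4], [0,5], [1,5], [1,6], [2,3], [2,5], [3,5], [4,5], [5,6]

giving chain groups C_0 ≅ Z^7, C_1 ≅ Z^9.

∂_1: C_1 → C_0 maps an edge to its endpoints' difference, ∂[p,q] = q − p.
The resulting 7×9 matrix has rank 6, and its Smith normal form has invariant factors (1,1,1,1,1,1).

Reading off H_k = ker ∂_k / im ∂_{k+1}:

  H_0: rank C_0 − rank ∂_1 = 7 − 6 = 1, and the invariant factors of ∂_1 are all 1, so H_0 = Z.

(K is a triangulation of a wedge of 3 circles.)

H_0 = Z.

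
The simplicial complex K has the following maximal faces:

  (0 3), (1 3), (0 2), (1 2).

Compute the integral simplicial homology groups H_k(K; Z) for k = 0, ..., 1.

We work with the vertex ordering 0 < 1 < 2 < 3. The simplices of K, each written with vertices in increasing order, are:

  0-simplices (4): [0], [1], [2], [3]
  1-simplices (4): [0,2], [0,3], [1,2], [1,3]

giving chain groups C_0 ≅ Z^4, C_1 ≅ Z^4.

Boundary ∂_1: C_1 → C_0 maps an edge to its endpoints' difference, ∂[p,q] = q − p. For instance
  ∂[1,2] = [2] − [1].
The 4×4 boundary matrix has rank 3 and Smith normal form diag(1,1,1).

From H_k ≅ ker(∂_k) / im(∂_{k+1}) we obtain:

  H_0: rank C_0 − rank ∂_1 = 4 − 3 = 1, and the invariant factors of ∂_1 are all 1, so H_0 ≅ Z.
  H_1: rank ker ∂_1 − rank ∂_2 = (4 − 3) − 0 = 1, and there is no ∂_2, so H_1 ≅ Z.

H_0 = Z,  H_1 = Z.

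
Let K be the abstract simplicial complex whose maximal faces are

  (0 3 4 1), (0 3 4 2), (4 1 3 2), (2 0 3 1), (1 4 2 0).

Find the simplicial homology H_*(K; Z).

Order the vertices as 0 < 1 < 2 < 3 < 4. Listing each simplex with vertices in this order, K has dimension 3 with simplices:

  0-simplices (5): [0], [1], [2], [3], [4]
  1-simplices (10): [0,1], [0,2], [0,3], [0,4], [1,2], [1,3], [1,4], [2,3], [2,4], [3,4]
  2-simplices (10): [0,1,2], [0,1,3], [0,1,4], [0,2,3], [0,2,4], [0,3,4], [1,2,3], [1,2,4], [1,3,4], [2,3,4]
  3-simplices (5): [0,1,2,3], [0,1,2,4], [0,1,3,4], [0,2,3,4], [1,2,3,4]

Hence C_0 ≅ Z^5, C_1 ≅ Z^10, C_2 ≅ Z^10, C_3 ≅ Z^5.

∂_1: C_1 → C_0 is given by ∂[p,q] = [q] − [p]. For instance
  ∂[1,2] = [2] − [1].
The 5×10 boundary matrix has rank 4 and Smith normal form diag(1,1,1,1).

Boundary ∂_2: C_2 → C_1 sends each 2-simplex [p,q,r] to [q,r] − [p,r] + [p,q]. For instance
  ∂[0,1,3] = [1,3] − [0,3] + [0,1],
  ∂[0,1,4] = [1,4] − [0,4] + [0,1].
The 10×10 boundary matrix has rank 6 and Smith normal form diag(1,1,1,1,1,1).

The boundary map ∂_3: C_3 → C_2 sends each 3-simplex σ to the alternating sum Σ_i (−1)^i (σ with its i-th vertex removed). For instance
  ∂[0,1,3,4] = [1,3,4] − [0,3,4] + [0,1,4] − [0,1,3],
  ∂[1,2,3,4] = [2,3,4] − [1,3,4] + [1,2,4] − [1,2,3].
The resulting 10×5 matrix has rank 4, and its Smith normal form has invariant factors (1,1,1,1).

Now H_k = ker ∂_k / im ∂_{k+1}, so:

  H_0: rank C_0 − rank ∂_1 = 5 − 4 = 1, and the invariant factors of ∂_1 are all 1, so H_0 = Z.
  H_1: rank ker ∂_1 − rank ∂_2 = (10 − 4) − 6 = 0, and the invariant factors of ∂_2 are all 1, so H_1 = 0.
  H_2: rank ker ∂_2 − rank ∂_3 = (10 − 6) − 4 = 0, and the invariant factors of ∂_3 are all 1, so H_2 = 0.
  H_3: rank ker ∂_3 − rank ∂_4 = (5 − 4) − 0 = 1, and there is no ∂_4, so H_3 = Z.

H_0 ≅ Z,  H_1 = 0,  H_2 = 0,  H_3 ≅ Z.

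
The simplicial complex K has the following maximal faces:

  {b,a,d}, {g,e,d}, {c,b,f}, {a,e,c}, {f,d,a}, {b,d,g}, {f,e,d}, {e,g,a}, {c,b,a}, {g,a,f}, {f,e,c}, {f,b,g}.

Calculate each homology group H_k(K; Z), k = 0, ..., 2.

H_0 = Z,  H_1 = Z/2Z,  H_2 = 0.

Fix the vertex order a < b < c < d < e < f < g and write every simplex with vertices in increasing order. Then dim K = 2 and the simplices of K are:

  0-simplices (7): a, b, c, d, e, f, g
  1-simplices (18): ab, ac, ad, ae, af, ag, bc, bd, bf, bg, ce, cf, de, df, dg, ef, eg, fg
  2-simplices (12): abc, abd, ace, adf, aeg, afg, bcf, bdg, bfg, cef, def, deg

so the chain groups are C_0 ≅ Z^7, C_1 ≅ Z^18, C_2 ≅ Z^12.

Boundary ∂_1: C_1 → C_0 maps an edge to its endpoints' difference, ∂[p,q] = q − p.
As a 7×18 matrix over Z this has rank 6, with invariant factors (1,1,1,1,1,1).

∂_2: C_2 → C_1 sends each 2-simplex [p,q,r] to [q,r] − [p,r] + [p,q]. For instance
  ∂deg = eg − dg + de,
  ∂bfg = fg − bg + bf.
As a 18×12 matrix over Z this has rank 12, with invariant factors (1,1,1,1,1,1,1,1,1,1,1,2).

Computing H_k = (kernel of ∂_k) / (image of ∂_{k+1}):

  H_0: rank C_0 − rank ∂_1 = 7 − 6 = 1, and the invariant factors of ∂_1 are all 1, so H_0 = Z.
  H_1: rank ker ∂_1 − rank ∂_2 = (18 − 6) − 12 = 0, and ∂_2 has invariant factor 2 > 1, so H_1 = Z/2Z.
  H_2: rank ker ∂_2 − rank ∂_3 = (12 − 12) − 0 = 0, and there is no ∂_3, so H_2 = 0.

As a check, the Euler characteristic is 7 − 18 + 12 = 1, which agrees with 1 − 0 + 0 = 1.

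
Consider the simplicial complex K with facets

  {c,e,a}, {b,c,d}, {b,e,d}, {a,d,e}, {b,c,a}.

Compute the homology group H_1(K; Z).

K has 5 vertices, 10 edges, 5 triangles.
rank ∂_1 = 4, rank ∂_2 = 5 ⇒ b_1 = 10 − 4 − 5 = 1; all invariant factors of ∂_2 are 1 so no torsion. So H_1 ≅ Z.

H_1 ≅ Z.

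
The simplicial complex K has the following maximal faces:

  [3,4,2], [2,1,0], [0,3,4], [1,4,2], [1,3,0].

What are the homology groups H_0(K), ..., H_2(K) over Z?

H_0 = Z,  H_1 = Z,  H_2 = 0.

We work with the vertex ordering 0 < 1 < 2 < 3 < 4. The simplices of K, each written with vertices in increasing order, are:

  0-simplices (5): [0], [1], [2], [3], [4]
  1-simplices (10): [0,1], [0,2], [0,3], [0,4], [1,2], [1,3], [1,4], [2,3], [2,4], [3,4]
  2-simplices (5): [0,1,2], [0,1,3], [0,3,4], [1,2,4], [2,3,4]

giving chain groups C_0 ≅ Z^5, C_1 ≅ Z^10, C_2 ≅ Z^5.

∂_1: C_1 → C_0 maps an edge to its endpoints' difference, ∂[p,q] = q − p. For instance
  ∂[0,1] = [1] − [0].
The 5×10 boundary matrix has rank 4 and Smith normal form diag(1,1,1,1).

∂_2: C_2 → C_1 acts by ∂[p,q,r] = [q,r] − [p,r] + [p,q]. For instance
  ∂[0,1,2] = [1,2] − [0,2] + [0,1],
  ∂[2,3,4] = [3,4] − [2,4] + [2,3].
As a 10×5 matrix over Z this has rank 5, with invariant factors (1,1,1,1,1).

Reading off H_k = ker ∂_k / im ∂_{k+1}:

  H_0: rank C_0 − rank ∂_1 = 5 − 4 = 1, and the invariant factors of ∂_1 are all 1, so H_0 ≅ Z.
  H_1: rank ker ∂_1 − rank ∂_2 = (10 − 4) − 5 = 1, and the invariant factors of ∂_2 are all 1, so H_1 ≅ Z.
  H_2: rank ker ∂_2 − rank ∂_3 = (5 − 5) − 0 = 0, and there is no ∂_3, so H_2 ≅ 0.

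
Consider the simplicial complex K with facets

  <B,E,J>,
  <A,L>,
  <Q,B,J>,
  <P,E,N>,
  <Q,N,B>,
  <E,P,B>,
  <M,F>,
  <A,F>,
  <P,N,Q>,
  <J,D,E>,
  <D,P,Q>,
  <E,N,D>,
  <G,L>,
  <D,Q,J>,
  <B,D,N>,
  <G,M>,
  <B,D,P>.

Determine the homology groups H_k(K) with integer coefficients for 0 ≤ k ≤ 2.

H_0 = Z^2,  H_1 = Z ⊕ Z/2,  H_2 = 0.

Fix the vertex order A < B < D < E < F < G < J < L < M < N < P < Q and write every simplex with vertices in increasing order. Then dim K = 2 and the simplices of K are:

  0-simplices (12): A, B, D, E, F, G, J, L, M, N, P, Q
  1-simplices (23): AF, AL, BD, BE, BJ, BN, BP, BQ, DE, DJ, DN, DP, DQ, EJ, EN, EP, FM, GL, GM, JQ, NP, NQ, PQ
  2-simplices (12): BDN, BDP, BEJ, BEP, BJQ, BNQ, DEJ, DEN, DJQ, DPQ, ENP, NPQ

so the chain groups are C_0 ≅ Z^12, C_1 ≅ Z^23, C_2 ≅ Z^12.

∂_1: C_1 → C_0 sends each edge [p,q] (with p < q) to q − p.
This gives a 12×23 integer matrix of rank 10; reducing to Smith normal form yields diagonal entries (1,1,1,1,1,1,1,1,1,1).

∂_2: C_2 → C_1 maps a triangle to the signed sum of its edges. For instance
  ∂DEN = EN − DN + DE,
  ∂BDP = DP − BP + BD.
The resulting 23×12 matrix has rank 12, and its Smith normal form has invariant factors (1,1,1,1,1,1,1,1,1,1,1,2).

Computing H_k = (kernel of ∂_k) / (image of ∂_{k+1}):

  H_0: rank C_0 − rank ∂_1 = 12 − 10 = 2, and the invariant factors of ∂_1 are all 1, so H_0 = Z^2.
  H_1: rank ker ∂_1 − rank ∂_2 = (23 − 10) − 12 = 1, and ∂_2 has invariant factor 2 > 1, so H_1 = Z ⊕ Z/2.
  H_2: rank ker ∂_2 − rank ∂_3 = (12 − 12) − 0 = 0, and there is no ∂_3, so H_2 = 0.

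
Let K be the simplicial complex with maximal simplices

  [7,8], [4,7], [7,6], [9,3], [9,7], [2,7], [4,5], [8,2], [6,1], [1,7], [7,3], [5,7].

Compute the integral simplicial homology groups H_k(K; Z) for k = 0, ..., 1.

H_0 ≅ Z,  H_1 ≅ Z^4.

Order the vertices as 1 < 2 < 3 < 4 < 5 < 6 < 7 < 8 < 9. Listing each simplex with vertices in this order, K has dimension 1 with simplices:

  0-simplices (9): [1], [2], [3], [4], [5], [6], [7], [8], [9]
  1-simplices (12): [1,6], [1,7], [2,7], [2,8], [3,7], [3,9], [4,5], [4,7], [5,7], [6,7], [7,8], [7,9]

so the chain groups are C_0 ≅ Z^9, C_1 ≅ Z^12.

Boundary ∂_1: C_1 → C_0 maps an edge to its endpoints' difference, ∂[p,q] = q − p. For instance
  ∂[7,9] = [9] − [7].
This gives a 9×12 integer matrix of rank 8; reducing to Smith normal form yields diagonal entries (1,1,1,1,1,1,1,1).

Reading off H_k = ker ∂_k / im ∂_{k+1}:

  H_0: rank C_0 − rank ∂_1 = 9 − 8 = 1, and the invariant factors of ∂_1 are all 1, so H_0 ≅ Z.
  H_1: rank ker ∂_1 − rank ∂_2 = (12 − 8) − 0 = 4, and there is no ∂_2, so H_1 ≅ Z^4.

(K is a triangulation of a wedge of 4 circles.)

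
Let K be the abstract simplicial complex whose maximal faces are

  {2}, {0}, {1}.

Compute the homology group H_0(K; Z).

H_0 = Z^3.

Take the total order 0 < 1 < 2 on the vertex set. Then K (dimension 0) consists of the simplices:

  0-simplices (3): [0], [1], [2]

so the chain groups are C_0 ≅ Z^3.

From H_k ≅ ker(∂_k) / im(∂_{k+1}) we obtain:

  H_0: rank C_0 − rank ∂_1 = 3 − 0 = 3, and there is no ∂_1, so H_0 ≅ Z^3.

(K is a triangulation of a set of 3 points.)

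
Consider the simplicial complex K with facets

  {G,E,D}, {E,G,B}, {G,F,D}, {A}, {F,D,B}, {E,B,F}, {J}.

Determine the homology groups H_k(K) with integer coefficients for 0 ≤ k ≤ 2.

Take the total order A < B < D < E < F < G < J on the vertex set. Then K (dimension 2) consists of the simplices:

  0-simplices (7): A, B, D, E, F, G, J
  1-simplices (10): BD, BE, BF, BG, DE, DF, DG, EF, EG, FG
  2-simplices (5): BDF, BEF, BEG, DEG, DFG

so the chain groups are C_0 ≅ Z^7, C_1 ≅ Z^10, C_2 ≅ Z^5.

Boundary ∂_1: C_1 → C_0 sends each edge [p,q] (with p < q) to q − p. For instance
  ∂EG = G − E.
This gives a 7×10 integer matrix of rank 4; reducing to Smith normal form yields diagonal entries (1,1,1,1).

The boundary map ∂_2: C_2 → C_1 maps a triangle to the signed sum of its edges. For instance
  ∂DEG = EG − DG + DE,
  ∂DFG = FG − DG + DF.
As a 10×5 matrix over Z this has rank 5, with invariant factors (1,1,1,1,1).

Reading off H_k = ker ∂_k / im ∂_{k+1}:

  H_0: rank C_0 − rank ∂_1 = 7 − 4 = 3, and the invariant factors of ∂_1 are all 1, so H_0 ≅ Z^3.
  H_1: rank ker ∂_1 − rank ∂_2 = (10 − 4) − 5 = 1, and the invariant factors of ∂_2 are all 1, so H_1 ≅ Z.
  H_2: rank ker ∂_2 − rank ∂_3 = (5 − 5) − 0 = 0, and there is no ∂_3, so H_2 ≅ 0.

(K is a triangulation of the disjoint union of a set of 2 points and the Möbius band.)

H_0 ≅ Z^3,  H_1 ≅ Z,  H_2 = 0.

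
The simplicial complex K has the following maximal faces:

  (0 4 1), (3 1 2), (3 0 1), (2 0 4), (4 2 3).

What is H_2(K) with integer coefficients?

H_2 = 0.

Fix the vertex order 0 < 1 < 2 < 3 < 4 and write every simplex with vertices in increasing order. Then dim K = 2 and the simplices of K are:

  0-simplices (5): [0], [1], [2], [3], [4]
  1-simplices (10): [0,1], [0,2], [0,3], [0,4], [1,2], [1,3], [1,4], [2,3], [2,4], [3,4]
  2-simplices (5): [0,1,3], [0,1,4], [0,2,4], [1,2,3], [2,3,4]

so the chain groups are C_0 ≅ Z^5, C_1 ≅ Z^10, C_2 ≅ Z^5.

The boundary map ∂_1: C_1 → C_0 is given by ∂[p,q] = [q] − [p].
The resulting 5×10 matrix has rank 4, and its Smith normal form has invariant factors (1,1,1,1).

The boundary map ∂_2: C_2 → C_1 acts by ∂[p,q,r] = [q,r] − [p,r] + [p,q]. For instance
  ∂[0,1,4] = [1,4] − [0,4] + [0,1],
  ∂[0,1,3] = [1,3] − [0,3] + [0,1].
The resulting 10×5 matrix has rank 5, and its Smith normal form has invariant factors (1,1,1,1,1).

Now H_k = ker ∂_k / im ∂_{k+1}, so:

  H_2: rank ker ∂_2 − rank ∂_3 = (5 − 5) − 0 = 0, and there is no ∂_3, so H_2 = 0.

(K is a triangulation of the Möbius band.)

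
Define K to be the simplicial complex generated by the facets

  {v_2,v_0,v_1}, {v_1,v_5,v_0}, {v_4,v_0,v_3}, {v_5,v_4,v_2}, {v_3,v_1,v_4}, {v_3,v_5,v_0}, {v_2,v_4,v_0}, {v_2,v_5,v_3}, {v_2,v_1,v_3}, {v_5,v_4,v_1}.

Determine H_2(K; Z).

Order the vertices as v_0 < v_1 < v_2 < v_3 < v_4 < v_5. Listing each simplex with vertices in this order, K has dimension 2 with simplices:

  0-simplices (6): [v_0], [v_1], [v_2], [v_3], [v_4], [v_5]
  1-simplices (15): (15 of them)
  2-simplices (10): [v_0,v_1,v_2], [v_0,v_1,v_5], [v_0,v_2,v_4], [v_0,v_3,v_4], [v_0,v_3,v_5], [v_1,v_2,v_3], [v_1,v_3,v_4], [v_1,v_4,v_5], [v_2,v_3,v_5], [v_2,v_4,v_5]

Hence C_0 ≅ Z^6, C_1 ≅ Z^15, C_2 ≅ Z^10.

∂_1: C_1 → C_0 maps an edge to its endpoints' difference, ∂[p,q] = q − p. For instance
  ∂[v_0,v_2] = [v_2] − [v_0].
As a 6×15 matrix over Z this has rank 5, with invariant factors (1,1,1,1,1).

∂_2: C_2 → C_1 maps a triangle to the signed sum of its edges. For instance
  ∂[v_0,v_3,v_4] = [v_3,v_4] − [v_0,v_4] + [v_0,v_3],
  ∂[v_1,v_4,v_5] = [v_4,v_5] − [v_1,v_5] + [v_1,v_4].
This gives a 15×10 integer matrix of rank 10; reducing to Smith normal form yields diagonal entries (1,1,1,1,1,1,1,1,1,2).

Computing H_k = (kernel of ∂_k) / (image of ∂_{k+1}):

  H_2: rank ker ∂_2 − rank ∂_3 = (10 − 10) − 0 = 0, and there is no ∂_3, so H_2 ≅ 0.

H_2 ≅ 0.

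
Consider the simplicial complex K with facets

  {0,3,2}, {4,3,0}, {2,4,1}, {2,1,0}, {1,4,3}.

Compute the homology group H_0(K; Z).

Take the total order 0 < 1 < 2 < 3 < 4 on the vertex set. Then K (dimension 2) consists of the simplices:

  0-simplices (5): [0], [1], [2], [3], [4]
  1-simplices (10): [0,1], [0,2], [0,3], [0,4], [1,2], [1,3], [1,4], [2,3], [2,4], [3,4]
  2-simplices (5): [0,1,2], [0,2,3], [0,3,4], [1,2,4], [1,3,4]

so the chain groups are C_0 ≅ Z^5, C_1 ≅ Z^10, C_2 ≅ Z^5.

Boundary ∂_1: C_1 → C_0 sends each edge [p,q] (with p < q) to q − p.
This gives a 5×10 integer matrix of rank 4; reducing to Smith normal form yields diagonal entries (1,1,1,1).

Boundary ∂_2: C_2 → C_1 sends each 2-simplex [p,q,r] to [q,r] − [p,r] + [p,q]. For instance
  ∂[0,1,2] = [1,2] − [0,2] + [0,1],
  ∂[1,3,4] = [3,4] − [1,4] + [1,3].
The 10×5 boundary matrix has rank 5 and Smith normal form diag(1,1,1,1,1).

From H_k ≅ ker(∂_k) / im(∂_{k+1}) we obtain:

  H_0: rank C_0 − rank ∂_1 = 5 − 4 = 1, and the invariant factors of ∂_1 are all 1, so H_0 = Z.

(K is a triangulation of the Möbius band.)

H_0 ≅ Z.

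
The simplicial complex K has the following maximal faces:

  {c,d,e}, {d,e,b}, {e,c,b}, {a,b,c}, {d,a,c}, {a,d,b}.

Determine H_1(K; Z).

H_1 ≅ 0.

We work with the vertex ordering a < b < c < d < e. The simplices of K, each written with vertices in increasing order, are:

  0-simplices (5): a, b, c, d, e
  1-simplices (9): ab, ac, ad, bc, bd, be, cd, ce, de
  2-simplices (6): abc, abd, acd, bce, bde, cde

so the chain groups are C_0 ≅ Z^5, C_1 ≅ Z^9, C_2 ≅ Z^6.

∂_1: C_1 → C_0 sends each edge [p,q] (with p < q) to q − p. For instance
  ∂cd = d − c.
The resulting 5×9 matrix has rank 4, and its Smith normal form has invariant factors (1,1,1,1).

The boundary map ∂_2: C_2 → C_1 maps a triangle to the signed sum of its edges. For instance
  ∂bce = ce − be + bc,
  ∂bde = de − be + bd.
The 9×6 boundary matrix has rank 5 and Smith normal form diag(1,1,1,1,1).

Now H_k = ker ∂_k / im ∂_{k+1}, so:

  H_1: rank ker ∂_1 − rank ∂_2 = (9 − 4) − 5 = 0, and the invariant factors of ∂_2 are all 1, so H_1 ≅ 0.

(K is a triangulation of the 2-sphere S^2.)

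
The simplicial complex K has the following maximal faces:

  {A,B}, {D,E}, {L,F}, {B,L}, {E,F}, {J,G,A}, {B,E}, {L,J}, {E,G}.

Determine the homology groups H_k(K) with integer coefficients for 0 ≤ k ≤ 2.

Order the vertices as A < B < D < E < F < G < J < L. Listing each simplex with vertices in this order, K has dimension 2 with simplices:

  0-simplices (8): A, B, D, E, F, G, J, L
  1-simplices (11): AB, AG, AJ, BE, BL, DE, EF, EG, FL, GJ, JL
  2-simplices (1): AGJ

Hence C_0 ≅ Z^8, C_1 ≅ Z^11, C_2 ≅ Z^1.

∂_1: C_1 → C_0 sends each edge [p,q] (with p < q) to q − p. For instance
  ∂BE = E − B.
This gives a 8×11 integer matrix of rank 7; reducing to Smith normal form yields diagonal entries (1,1,1,1,1,1,1).

Boundary ∂_2: C_2 → C_1 maps a triangle to the signed sum of its edges. For instance
  ∂AGJ = GJ − AJ + AG.
The resulting 11×1 matrix has rank 1, and its Smith normal form has invariant factors (1).

Computing H_k = (kernel of ∂_k) / (image of ∂_{k+1}):

  H_0: rank C_0 − rank ∂_1 = 8 − 7 = 1, and the invariant factors of ∂_1 are all 1, so H_0 ≅ Z.
  H_1: rank ker ∂_1 − rank ∂_2 = (11 − 7) − 1 = 3, and the invariant factors of ∂_2 are all 1, so H_1 ≅ Z^3.
  H_2: rank ker ∂_2 − rank ∂_3 = (1 − 1) − 0 = 0, and there is no ∂_3, so H_2 ≅ 0.

As a check, the Euler characteristic is 8 − 11 + 1 = -2, which agrees with 1 − 3 + 0 = -2.

H_0 ≅ Z,  H_1 ≅ Z^3,  H_2 = 0.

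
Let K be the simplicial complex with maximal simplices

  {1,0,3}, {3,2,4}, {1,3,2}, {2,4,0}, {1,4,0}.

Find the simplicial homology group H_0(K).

H_0 = Z.

Order the vertices as 0 < 1 < 2 < 3 < 4. Listing each simplex with vertices in this order, K has dimension 2 with simplices:

  0-simplices (5): [0], [1], [2], [3], [4]
  1-simplices (10): [0,1], [0,2], [0,3], [0,4], [1,2], [1,3], [1,4], [2,3], [2,4], [3,4]
  2-simplices (5): [0,1,3], [0,1,4], [0,2,4], [1,2,3], [2,3,4]

Hence C_0 ≅ Z^5, C_1 ≅ Z^10, C_2 ≅ Z^5.

The boundary map ∂_1: C_1 → C_0 maps an edge to its endpoints' difference, ∂[p,q] = q − p.
The 5×10 boundary matrix has rank 4 and Smith normal form diag(1,1,1,1).

∂_2: C_2 → C_1 sends each 2-simplex [p,q,r] to [q,r] − [p,r] + [p,q]. For instance
  ∂[0,1,3] = [1,3] − [0,3] + [0,1],
  ∂[0,1,4] = [1,4] − [0,4] + [0,1].
As a 10×5 matrix over Z this has rank 5, with invariant factors (1,1,1,1,1).

From H_k ≅ ker(∂_k) / im(∂_{k+1}) we obtain:

  H_0: rank C_0 − rank ∂_1 = 5 − 4 = 1, and the invariant factors of ∂_1 are all 1, so H_0 ≅ Z.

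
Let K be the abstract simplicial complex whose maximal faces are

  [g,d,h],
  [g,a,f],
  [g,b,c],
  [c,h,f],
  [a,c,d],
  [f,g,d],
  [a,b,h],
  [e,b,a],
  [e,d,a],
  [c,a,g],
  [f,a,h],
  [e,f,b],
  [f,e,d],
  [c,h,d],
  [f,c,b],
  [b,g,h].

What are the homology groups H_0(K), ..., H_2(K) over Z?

K has 8 vertices, 24 edges, 16 triangles.
rank ∂_0 = 0, rank ∂_1 = 7 ⇒ b_0 = 8 − 0 − 7 = 1; all invariant factors of ∂_1 are 1 so no torsion. So H_0 ≅ Z.
rank ∂_1 = 7, rank ∂_2 = 15 ⇒ b_1 = 24 − 7 − 15 = 2; all invariant factors of ∂_2 are 1 so no torsion. So H_1 ≅ Z^2.
rank ∂_2 = 15, rank ∂_3 = 0 ⇒ b_2 = 16 − 15 − 0 = 1. So H_2 ≅ Z.

H_0 = Z,  H_1 = Z^2,  H_2 = Z.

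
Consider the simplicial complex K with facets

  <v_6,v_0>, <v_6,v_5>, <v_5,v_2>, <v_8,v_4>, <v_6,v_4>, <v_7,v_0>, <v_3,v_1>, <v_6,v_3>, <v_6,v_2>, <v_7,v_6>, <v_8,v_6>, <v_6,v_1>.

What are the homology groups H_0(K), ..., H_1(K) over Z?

H_0 = Z,  H_1 = Z^4.

Fix the vertex order v_0 < v_1 < v_2 < v_3 < v_4 < v_5 < v_6 < v_7 < v_8 and write every simplex with vertices in increasing order. Then dim K = 1 and the simplices of K are:

  0-simplices (9): [v_0], [v_1], [v_2], [v_3], [v_4], [v_5], [v_6], [v_7], [v_8]
  1-simplices (12): [v_0,v_6], [v_0,v_7], [v_1,v_3], [v_1,v_6], [v_2,v_5], [v_2,v_6], [v_3,v_6], [v_4,v_6], [v_4,v_8], [v_5,v_6], [v_6,v_7], [v_6,v_8]

Hence C_0 ≅ Z^9, C_1 ≅ Z^12.

∂_1: C_1 → C_0 maps an edge to its endpoints' difference, ∂[p,q] = q − p. For instance
  ∂[v_2,v_5] = [v_5] − [v_2].
This gives a 9×12 integer matrix of rank 8; reducing to Smith normal form yields diagonal entries (1,1,1,1,1,1,1,1).

Computing H_k = (kernel of ∂_k) / (image of ∂_{k+1}):

  H_0: rank C_0 − rank ∂_1 = 9 − 8 = 1, and the invariant factors of ∂_1 are all 1, so H_0 ≅ Z.
  H_1: rank ker ∂_1 − rank ∂_2 = (12 − 8) − 0 = 4, and there is no ∂_2, so H_1 ≅ Z^4.

As a check, the Euler characteristic is 9 − 12 = -3, which agrees with 1 − 4 = -3.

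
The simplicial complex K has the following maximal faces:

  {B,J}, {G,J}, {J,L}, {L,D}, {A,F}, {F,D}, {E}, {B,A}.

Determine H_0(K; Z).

H_0 ≅ Z^2.

K has 8 vertices, 7 edges.
rank ∂_0 = 0, rank ∂_1 = 6 ⇒ b_0 = 8 − 0 − 6 = 2; all invariant factors of ∂_1 are 1 so no torsion. So H_0 ≅ Z^2.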